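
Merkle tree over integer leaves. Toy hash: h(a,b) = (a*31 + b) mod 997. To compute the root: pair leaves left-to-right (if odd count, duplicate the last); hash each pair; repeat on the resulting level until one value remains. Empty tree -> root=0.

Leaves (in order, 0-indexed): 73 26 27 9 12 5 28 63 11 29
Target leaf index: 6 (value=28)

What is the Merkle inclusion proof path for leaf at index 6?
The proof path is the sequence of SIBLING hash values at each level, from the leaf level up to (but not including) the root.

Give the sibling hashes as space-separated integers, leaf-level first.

L0 (leaves): [73, 26, 27, 9, 12, 5, 28, 63, 11, 29], target index=6
L1: h(73,26)=(73*31+26)%997=295 [pair 0] h(27,9)=(27*31+9)%997=846 [pair 1] h(12,5)=(12*31+5)%997=377 [pair 2] h(28,63)=(28*31+63)%997=931 [pair 3] h(11,29)=(11*31+29)%997=370 [pair 4] -> [295, 846, 377, 931, 370]
  Sibling for proof at L0: 63
L2: h(295,846)=(295*31+846)%997=21 [pair 0] h(377,931)=(377*31+931)%997=654 [pair 1] h(370,370)=(370*31+370)%997=873 [pair 2] -> [21, 654, 873]
  Sibling for proof at L1: 377
L3: h(21,654)=(21*31+654)%997=308 [pair 0] h(873,873)=(873*31+873)%997=20 [pair 1] -> [308, 20]
  Sibling for proof at L2: 21
L4: h(308,20)=(308*31+20)%997=595 [pair 0] -> [595]
  Sibling for proof at L3: 20
Root: 595
Proof path (sibling hashes from leaf to root): [63, 377, 21, 20]

Answer: 63 377 21 20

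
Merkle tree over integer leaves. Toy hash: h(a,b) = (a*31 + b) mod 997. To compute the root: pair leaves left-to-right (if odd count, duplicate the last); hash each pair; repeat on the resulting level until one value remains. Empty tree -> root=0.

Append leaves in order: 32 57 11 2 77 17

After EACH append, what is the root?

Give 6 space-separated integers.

Answer: 32 52 967 958 870 944

Derivation:
After append 32 (leaves=[32]):
  L0: [32]
  root=32
After append 57 (leaves=[32, 57]):
  L0: [32, 57]
  L1: h(32,57)=(32*31+57)%997=52 -> [52]
  root=52
After append 11 (leaves=[32, 57, 11]):
  L0: [32, 57, 11]
  L1: h(32,57)=(32*31+57)%997=52 h(11,11)=(11*31+11)%997=352 -> [52, 352]
  L2: h(52,352)=(52*31+352)%997=967 -> [967]
  root=967
After append 2 (leaves=[32, 57, 11, 2]):
  L0: [32, 57, 11, 2]
  L1: h(32,57)=(32*31+57)%997=52 h(11,2)=(11*31+2)%997=343 -> [52, 343]
  L2: h(52,343)=(52*31+343)%997=958 -> [958]
  root=958
After append 77 (leaves=[32, 57, 11, 2, 77]):
  L0: [32, 57, 11, 2, 77]
  L1: h(32,57)=(32*31+57)%997=52 h(11,2)=(11*31+2)%997=343 h(77,77)=(77*31+77)%997=470 -> [52, 343, 470]
  L2: h(52,343)=(52*31+343)%997=958 h(470,470)=(470*31+470)%997=85 -> [958, 85]
  L3: h(958,85)=(958*31+85)%997=870 -> [870]
  root=870
After append 17 (leaves=[32, 57, 11, 2, 77, 17]):
  L0: [32, 57, 11, 2, 77, 17]
  L1: h(32,57)=(32*31+57)%997=52 h(11,2)=(11*31+2)%997=343 h(77,17)=(77*31+17)%997=410 -> [52, 343, 410]
  L2: h(52,343)=(52*31+343)%997=958 h(410,410)=(410*31+410)%997=159 -> [958, 159]
  L3: h(958,159)=(958*31+159)%997=944 -> [944]
  root=944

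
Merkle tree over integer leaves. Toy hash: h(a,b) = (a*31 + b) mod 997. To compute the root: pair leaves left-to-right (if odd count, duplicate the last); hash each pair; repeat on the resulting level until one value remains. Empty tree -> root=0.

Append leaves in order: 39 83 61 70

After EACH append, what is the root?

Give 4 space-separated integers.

Answer: 39 295 130 139

Derivation:
After append 39 (leaves=[39]):
  L0: [39]
  root=39
After append 83 (leaves=[39, 83]):
  L0: [39, 83]
  L1: h(39,83)=(39*31+83)%997=295 -> [295]
  root=295
After append 61 (leaves=[39, 83, 61]):
  L0: [39, 83, 61]
  L1: h(39,83)=(39*31+83)%997=295 h(61,61)=(61*31+61)%997=955 -> [295, 955]
  L2: h(295,955)=(295*31+955)%997=130 -> [130]
  root=130
After append 70 (leaves=[39, 83, 61, 70]):
  L0: [39, 83, 61, 70]
  L1: h(39,83)=(39*31+83)%997=295 h(61,70)=(61*31+70)%997=964 -> [295, 964]
  L2: h(295,964)=(295*31+964)%997=139 -> [139]
  root=139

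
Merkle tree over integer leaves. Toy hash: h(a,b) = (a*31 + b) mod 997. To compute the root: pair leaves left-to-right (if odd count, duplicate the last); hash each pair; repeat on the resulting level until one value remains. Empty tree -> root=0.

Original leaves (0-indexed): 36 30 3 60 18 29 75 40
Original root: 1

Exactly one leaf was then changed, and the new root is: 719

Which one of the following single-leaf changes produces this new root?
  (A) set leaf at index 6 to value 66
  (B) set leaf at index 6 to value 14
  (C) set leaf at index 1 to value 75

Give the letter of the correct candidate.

Original leaves: [36, 30, 3, 60, 18, 29, 75, 40]
Target new root: 719
Try each candidate change and compute the resulting root:
Candidate A: set leaf[6] = 66 -> leaves = [36, 30, 3, 60, 18, 29, 66, 40]
  L0: [36, 30, 3, 60, 18, 29, 66, 40]
  L1: h(36,30)=(36*31+30)%997=149 h(3,60)=(3*31+60)%997=153 h(18,29)=(18*31+29)%997=587 h(66,40)=(66*31+40)%997=92 -> [149, 153, 587, 92]
  L2: h(149,153)=(149*31+153)%997=784 h(587,92)=(587*31+92)%997=343 -> [784, 343]
  L3: h(784,343)=(784*31+343)%997=719 -> [719]
  root = 719 == target 719  ** MATCH **
Candidate B: set leaf[6] = 14 -> leaves = [36, 30, 3, 60, 18, 29, 14, 40]
  L0: [36, 30, 3, 60, 18, 29, 14, 40]
  L1: h(36,30)=(36*31+30)%997=149 h(3,60)=(3*31+60)%997=153 h(18,29)=(18*31+29)%997=587 h(14,40)=(14*31+40)%997=474 -> [149, 153, 587, 474]
  L2: h(149,153)=(149*31+153)%997=784 h(587,474)=(587*31+474)%997=725 -> [784, 725]
  L3: h(784,725)=(784*31+725)%997=104 -> [104]
  root = 104 != target 719
Candidate C: set leaf[1] = 75 -> leaves = [36, 75, 3, 60, 18, 29, 75, 40]
  L0: [36, 75, 3, 60, 18, 29, 75, 40]
  L1: h(36,75)=(36*31+75)%997=194 h(3,60)=(3*31+60)%997=153 h(18,29)=(18*31+29)%997=587 h(75,40)=(75*31+40)%997=371 -> [194, 153, 587, 371]
  L2: h(194,153)=(194*31+153)%997=185 h(587,371)=(587*31+371)%997=622 -> [185, 622]
  L3: h(185,622)=(185*31+622)%997=375 -> [375]
  root = 375 != target 719
Candidate A produces the target root.

Answer: A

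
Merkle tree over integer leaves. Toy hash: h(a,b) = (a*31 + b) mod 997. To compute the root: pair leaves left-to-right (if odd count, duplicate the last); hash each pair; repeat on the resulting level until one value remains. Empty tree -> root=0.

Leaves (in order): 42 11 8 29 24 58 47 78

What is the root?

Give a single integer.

Answer: 677

Derivation:
L0: [42, 11, 8, 29, 24, 58, 47, 78]
L1: h(42,11)=(42*31+11)%997=316 h(8,29)=(8*31+29)%997=277 h(24,58)=(24*31+58)%997=802 h(47,78)=(47*31+78)%997=538 -> [316, 277, 802, 538]
L2: h(316,277)=(316*31+277)%997=103 h(802,538)=(802*31+538)%997=475 -> [103, 475]
L3: h(103,475)=(103*31+475)%997=677 -> [677]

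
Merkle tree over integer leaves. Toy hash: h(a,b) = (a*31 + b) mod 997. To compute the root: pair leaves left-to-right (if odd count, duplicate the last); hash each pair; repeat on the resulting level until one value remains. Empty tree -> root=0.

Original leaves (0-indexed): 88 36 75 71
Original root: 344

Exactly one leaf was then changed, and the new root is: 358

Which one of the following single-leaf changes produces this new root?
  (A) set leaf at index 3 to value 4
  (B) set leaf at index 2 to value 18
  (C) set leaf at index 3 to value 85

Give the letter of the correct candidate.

Answer: C

Derivation:
Original leaves: [88, 36, 75, 71]
Target new root: 358
Try each candidate change and compute the resulting root:
Candidate A: set leaf[3] = 4 -> leaves = [88, 36, 75, 4]
  L0: [88, 36, 75, 4]
  L1: h(88,36)=(88*31+36)%997=770 h(75,4)=(75*31+4)%997=335 -> [770, 335]
  L2: h(770,335)=(770*31+335)%997=277 -> [277]
  root = 277 != target 358
Candidate B: set leaf[2] = 18 -> leaves = [88, 36, 18, 71]
  L0: [88, 36, 18, 71]
  L1: h(88,36)=(88*31+36)%997=770 h(18,71)=(18*31+71)%997=629 -> [770, 629]
  L2: h(770,629)=(770*31+629)%997=571 -> [571]
  root = 571 != target 358
Candidate C: set leaf[3] = 85 -> leaves = [88, 36, 75, 85]
  L0: [88, 36, 75, 85]
  L1: h(88,36)=(88*31+36)%997=770 h(75,85)=(75*31+85)%997=416 -> [770, 416]
  L2: h(770,416)=(770*31+416)%997=358 -> [358]
  root = 358 == target 358  ** MATCH **
Candidate C produces the target root.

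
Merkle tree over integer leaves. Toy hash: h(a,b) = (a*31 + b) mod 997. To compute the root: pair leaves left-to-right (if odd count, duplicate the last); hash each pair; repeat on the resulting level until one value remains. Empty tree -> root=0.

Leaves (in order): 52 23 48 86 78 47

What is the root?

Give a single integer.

L0: [52, 23, 48, 86, 78, 47]
L1: h(52,23)=(52*31+23)%997=638 h(48,86)=(48*31+86)%997=577 h(78,47)=(78*31+47)%997=471 -> [638, 577, 471]
L2: h(638,577)=(638*31+577)%997=415 h(471,471)=(471*31+471)%997=117 -> [415, 117]
L3: h(415,117)=(415*31+117)%997=21 -> [21]

Answer: 21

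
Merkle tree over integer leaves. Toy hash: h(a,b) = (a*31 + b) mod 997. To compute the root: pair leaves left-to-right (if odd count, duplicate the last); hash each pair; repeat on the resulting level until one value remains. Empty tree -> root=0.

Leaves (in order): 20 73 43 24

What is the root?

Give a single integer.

L0: [20, 73, 43, 24]
L1: h(20,73)=(20*31+73)%997=693 h(43,24)=(43*31+24)%997=360 -> [693, 360]
L2: h(693,360)=(693*31+360)%997=906 -> [906]

Answer: 906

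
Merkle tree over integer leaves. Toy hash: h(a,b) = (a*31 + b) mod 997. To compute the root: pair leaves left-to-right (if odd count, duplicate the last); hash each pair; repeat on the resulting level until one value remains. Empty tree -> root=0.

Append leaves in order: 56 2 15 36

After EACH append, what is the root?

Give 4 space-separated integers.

Answer: 56 741 520 541

Derivation:
After append 56 (leaves=[56]):
  L0: [56]
  root=56
After append 2 (leaves=[56, 2]):
  L0: [56, 2]
  L1: h(56,2)=(56*31+2)%997=741 -> [741]
  root=741
After append 15 (leaves=[56, 2, 15]):
  L0: [56, 2, 15]
  L1: h(56,2)=(56*31+2)%997=741 h(15,15)=(15*31+15)%997=480 -> [741, 480]
  L2: h(741,480)=(741*31+480)%997=520 -> [520]
  root=520
After append 36 (leaves=[56, 2, 15, 36]):
  L0: [56, 2, 15, 36]
  L1: h(56,2)=(56*31+2)%997=741 h(15,36)=(15*31+36)%997=501 -> [741, 501]
  L2: h(741,501)=(741*31+501)%997=541 -> [541]
  root=541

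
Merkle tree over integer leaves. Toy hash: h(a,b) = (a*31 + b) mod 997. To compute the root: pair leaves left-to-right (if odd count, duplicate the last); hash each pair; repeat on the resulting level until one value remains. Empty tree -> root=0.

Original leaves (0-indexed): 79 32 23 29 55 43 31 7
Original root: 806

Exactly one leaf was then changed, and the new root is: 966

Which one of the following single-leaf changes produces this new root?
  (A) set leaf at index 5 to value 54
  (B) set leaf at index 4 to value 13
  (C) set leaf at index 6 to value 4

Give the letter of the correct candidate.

Answer: C

Derivation:
Original leaves: [79, 32, 23, 29, 55, 43, 31, 7]
Target new root: 966
Try each candidate change and compute the resulting root:
Candidate A: set leaf[5] = 54 -> leaves = [79, 32, 23, 29, 55, 54, 31, 7]
  L0: [79, 32, 23, 29, 55, 54, 31, 7]
  L1: h(79,32)=(79*31+32)%997=487 h(23,29)=(23*31+29)%997=742 h(55,54)=(55*31+54)%997=762 h(31,7)=(31*31+7)%997=968 -> [487, 742, 762, 968]
  L2: h(487,742)=(487*31+742)%997=884 h(762,968)=(762*31+968)%997=662 -> [884, 662]
  L3: h(884,662)=(884*31+662)%997=150 -> [150]
  root = 150 != target 966
Candidate B: set leaf[4] = 13 -> leaves = [79, 32, 23, 29, 13, 43, 31, 7]
  L0: [79, 32, 23, 29, 13, 43, 31, 7]
  L1: h(79,32)=(79*31+32)%997=487 h(23,29)=(23*31+29)%997=742 h(13,43)=(13*31+43)%997=446 h(31,7)=(31*31+7)%997=968 -> [487, 742, 446, 968]
  L2: h(487,742)=(487*31+742)%997=884 h(446,968)=(446*31+968)%997=836 -> [884, 836]
  L3: h(884,836)=(884*31+836)%997=324 -> [324]
  root = 324 != target 966
Candidate C: set leaf[6] = 4 -> leaves = [79, 32, 23, 29, 55, 43, 4, 7]
  L0: [79, 32, 23, 29, 55, 43, 4, 7]
  L1: h(79,32)=(79*31+32)%997=487 h(23,29)=(23*31+29)%997=742 h(55,43)=(55*31+43)%997=751 h(4,7)=(4*31+7)%997=131 -> [487, 742, 751, 131]
  L2: h(487,742)=(487*31+742)%997=884 h(751,131)=(751*31+131)%997=481 -> [884, 481]
  L3: h(884,481)=(884*31+481)%997=966 -> [966]
  root = 966 == target 966  ** MATCH **
Candidate C produces the target root.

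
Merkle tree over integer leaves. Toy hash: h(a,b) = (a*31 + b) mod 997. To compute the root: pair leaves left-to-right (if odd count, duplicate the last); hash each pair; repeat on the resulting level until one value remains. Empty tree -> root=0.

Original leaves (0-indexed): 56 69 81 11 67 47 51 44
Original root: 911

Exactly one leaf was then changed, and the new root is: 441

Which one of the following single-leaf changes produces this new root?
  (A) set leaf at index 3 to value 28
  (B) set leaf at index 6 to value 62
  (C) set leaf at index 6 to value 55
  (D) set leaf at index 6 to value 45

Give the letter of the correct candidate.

Answer: A

Derivation:
Original leaves: [56, 69, 81, 11, 67, 47, 51, 44]
Target new root: 441
Try each candidate change and compute the resulting root:
Candidate A: set leaf[3] = 28 -> leaves = [56, 69, 81, 28, 67, 47, 51, 44]
  L0: [56, 69, 81, 28, 67, 47, 51, 44]
  L1: h(56,69)=(56*31+69)%997=808 h(81,28)=(81*31+28)%997=545 h(67,47)=(67*31+47)%997=130 h(51,44)=(51*31+44)%997=628 -> [808, 545, 130, 628]
  L2: h(808,545)=(808*31+545)%997=668 h(130,628)=(130*31+628)%997=670 -> [668, 670]
  L3: h(668,670)=(668*31+670)%997=441 -> [441]
  root = 441 == target 441  ** MATCH **
Candidate B: set leaf[6] = 62 -> leaves = [56, 69, 81, 11, 67, 47, 62, 44]
  L0: [56, 69, 81, 11, 67, 47, 62, 44]
  L1: h(56,69)=(56*31+69)%997=808 h(81,11)=(81*31+11)%997=528 h(67,47)=(67*31+47)%997=130 h(62,44)=(62*31+44)%997=969 -> [808, 528, 130, 969]
  L2: h(808,528)=(808*31+528)%997=651 h(130,969)=(130*31+969)%997=14 -> [651, 14]
  L3: h(651,14)=(651*31+14)%997=255 -> [255]
  root = 255 != target 441
Candidate C: set leaf[6] = 55 -> leaves = [56, 69, 81, 11, 67, 47, 55, 44]
  L0: [56, 69, 81, 11, 67, 47, 55, 44]
  L1: h(56,69)=(56*31+69)%997=808 h(81,11)=(81*31+11)%997=528 h(67,47)=(67*31+47)%997=130 h(55,44)=(55*31+44)%997=752 -> [808, 528, 130, 752]
  L2: h(808,528)=(808*31+528)%997=651 h(130,752)=(130*31+752)%997=794 -> [651, 794]
  L3: h(651,794)=(651*31+794)%997=38 -> [38]
  root = 38 != target 441
Candidate D: set leaf[6] = 45 -> leaves = [56, 69, 81, 11, 67, 47, 45, 44]
  L0: [56, 69, 81, 11, 67, 47, 45, 44]
  L1: h(56,69)=(56*31+69)%997=808 h(81,11)=(81*31+11)%997=528 h(67,47)=(67*31+47)%997=130 h(45,44)=(45*31+44)%997=442 -> [808, 528, 130, 442]
  L2: h(808,528)=(808*31+528)%997=651 h(130,442)=(130*31+442)%997=484 -> [651, 484]
  L3: h(651,484)=(651*31+484)%997=725 -> [725]
  root = 725 != target 441
Candidate A produces the target root.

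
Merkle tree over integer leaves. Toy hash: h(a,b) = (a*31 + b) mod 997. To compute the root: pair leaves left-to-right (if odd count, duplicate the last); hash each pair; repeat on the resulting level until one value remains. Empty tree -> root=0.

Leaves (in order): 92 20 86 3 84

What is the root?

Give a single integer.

L0: [92, 20, 86, 3, 84]
L1: h(92,20)=(92*31+20)%997=878 h(86,3)=(86*31+3)%997=675 h(84,84)=(84*31+84)%997=694 -> [878, 675, 694]
L2: h(878,675)=(878*31+675)%997=974 h(694,694)=(694*31+694)%997=274 -> [974, 274]
L3: h(974,274)=(974*31+274)%997=558 -> [558]

Answer: 558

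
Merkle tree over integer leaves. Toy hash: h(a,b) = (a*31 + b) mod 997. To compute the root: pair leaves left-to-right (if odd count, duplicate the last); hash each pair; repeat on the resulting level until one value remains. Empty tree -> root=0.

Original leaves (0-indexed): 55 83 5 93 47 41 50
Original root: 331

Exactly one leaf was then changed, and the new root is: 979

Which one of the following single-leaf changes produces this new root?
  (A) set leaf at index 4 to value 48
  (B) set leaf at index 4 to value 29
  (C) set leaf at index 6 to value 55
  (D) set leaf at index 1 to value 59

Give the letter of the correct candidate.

Original leaves: [55, 83, 5, 93, 47, 41, 50]
Target new root: 979
Try each candidate change and compute the resulting root:
Candidate A: set leaf[4] = 48 -> leaves = [55, 83, 5, 93, 48, 41, 50]
  L0: [55, 83, 5, 93, 48, 41, 50]
  L1: h(55,83)=(55*31+83)%997=791 h(5,93)=(5*31+93)%997=248 h(48,41)=(48*31+41)%997=532 h(50,50)=(50*31+50)%997=603 -> [791, 248, 532, 603]
  L2: h(791,248)=(791*31+248)%997=841 h(532,603)=(532*31+603)%997=146 -> [841, 146]
  L3: h(841,146)=(841*31+146)%997=295 -> [295]
  root = 295 != target 979
Candidate B: set leaf[4] = 29 -> leaves = [55, 83, 5, 93, 29, 41, 50]
  L0: [55, 83, 5, 93, 29, 41, 50]
  L1: h(55,83)=(55*31+83)%997=791 h(5,93)=(5*31+93)%997=248 h(29,41)=(29*31+41)%997=940 h(50,50)=(50*31+50)%997=603 -> [791, 248, 940, 603]
  L2: h(791,248)=(791*31+248)%997=841 h(940,603)=(940*31+603)%997=830 -> [841, 830]
  L3: h(841,830)=(841*31+830)%997=979 -> [979]
  root = 979 == target 979  ** MATCH **
Candidate C: set leaf[6] = 55 -> leaves = [55, 83, 5, 93, 47, 41, 55]
  L0: [55, 83, 5, 93, 47, 41, 55]
  L1: h(55,83)=(55*31+83)%997=791 h(5,93)=(5*31+93)%997=248 h(47,41)=(47*31+41)%997=501 h(55,55)=(55*31+55)%997=763 -> [791, 248, 501, 763]
  L2: h(791,248)=(791*31+248)%997=841 h(501,763)=(501*31+763)%997=342 -> [841, 342]
  L3: h(841,342)=(841*31+342)%997=491 -> [491]
  root = 491 != target 979
Candidate D: set leaf[1] = 59 -> leaves = [55, 59, 5, 93, 47, 41, 50]
  L0: [55, 59, 5, 93, 47, 41, 50]
  L1: h(55,59)=(55*31+59)%997=767 h(5,93)=(5*31+93)%997=248 h(47,41)=(47*31+41)%997=501 h(50,50)=(50*31+50)%997=603 -> [767, 248, 501, 603]
  L2: h(767,248)=(767*31+248)%997=97 h(501,603)=(501*31+603)%997=182 -> [97, 182]
  L3: h(97,182)=(97*31+182)%997=198 -> [198]
  root = 198 != target 979
Candidate B produces the target root.

Answer: B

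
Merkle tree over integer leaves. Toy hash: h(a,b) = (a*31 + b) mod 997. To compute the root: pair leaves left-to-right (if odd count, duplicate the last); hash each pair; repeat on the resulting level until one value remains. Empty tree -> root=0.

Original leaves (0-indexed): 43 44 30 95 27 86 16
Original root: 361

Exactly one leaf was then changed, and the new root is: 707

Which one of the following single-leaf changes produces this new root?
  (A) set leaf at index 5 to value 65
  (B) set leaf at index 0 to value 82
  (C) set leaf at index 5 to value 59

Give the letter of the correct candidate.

Original leaves: [43, 44, 30, 95, 27, 86, 16]
Target new root: 707
Try each candidate change and compute the resulting root:
Candidate A: set leaf[5] = 65 -> leaves = [43, 44, 30, 95, 27, 65, 16]
  L0: [43, 44, 30, 95, 27, 65, 16]
  L1: h(43,44)=(43*31+44)%997=380 h(30,95)=(30*31+95)%997=28 h(27,65)=(27*31+65)%997=902 h(16,16)=(16*31+16)%997=512 -> [380, 28, 902, 512]
  L2: h(380,28)=(380*31+28)%997=841 h(902,512)=(902*31+512)%997=558 -> [841, 558]
  L3: h(841,558)=(841*31+558)%997=707 -> [707]
  root = 707 == target 707  ** MATCH **
Candidate B: set leaf[0] = 82 -> leaves = [82, 44, 30, 95, 27, 86, 16]
  L0: [82, 44, 30, 95, 27, 86, 16]
  L1: h(82,44)=(82*31+44)%997=592 h(30,95)=(30*31+95)%997=28 h(27,86)=(27*31+86)%997=923 h(16,16)=(16*31+16)%997=512 -> [592, 28, 923, 512]
  L2: h(592,28)=(592*31+28)%997=434 h(923,512)=(923*31+512)%997=212 -> [434, 212]
  L3: h(434,212)=(434*31+212)%997=705 -> [705]
  root = 705 != target 707
Candidate C: set leaf[5] = 59 -> leaves = [43, 44, 30, 95, 27, 59, 16]
  L0: [43, 44, 30, 95, 27, 59, 16]
  L1: h(43,44)=(43*31+44)%997=380 h(30,95)=(30*31+95)%997=28 h(27,59)=(27*31+59)%997=896 h(16,16)=(16*31+16)%997=512 -> [380, 28, 896, 512]
  L2: h(380,28)=(380*31+28)%997=841 h(896,512)=(896*31+512)%997=372 -> [841, 372]
  L3: h(841,372)=(841*31+372)%997=521 -> [521]
  root = 521 != target 707
Candidate A produces the target root.

Answer: A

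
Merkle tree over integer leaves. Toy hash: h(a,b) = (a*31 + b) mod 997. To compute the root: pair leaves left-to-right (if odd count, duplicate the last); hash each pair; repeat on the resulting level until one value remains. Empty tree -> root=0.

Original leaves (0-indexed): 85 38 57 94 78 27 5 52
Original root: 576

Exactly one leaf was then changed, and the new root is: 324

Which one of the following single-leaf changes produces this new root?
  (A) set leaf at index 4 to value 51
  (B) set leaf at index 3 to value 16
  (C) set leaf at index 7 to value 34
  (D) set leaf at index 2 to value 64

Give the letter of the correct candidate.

Answer: D

Derivation:
Original leaves: [85, 38, 57, 94, 78, 27, 5, 52]
Target new root: 324
Try each candidate change and compute the resulting root:
Candidate A: set leaf[4] = 51 -> leaves = [85, 38, 57, 94, 51, 27, 5, 52]
  L0: [85, 38, 57, 94, 51, 27, 5, 52]
  L1: h(85,38)=(85*31+38)%997=679 h(57,94)=(57*31+94)%997=864 h(51,27)=(51*31+27)%997=611 h(5,52)=(5*31+52)%997=207 -> [679, 864, 611, 207]
  L2: h(679,864)=(679*31+864)%997=976 h(611,207)=(611*31+207)%997=205 -> [976, 205]
  L3: h(976,205)=(976*31+205)%997=551 -> [551]
  root = 551 != target 324
Candidate B: set leaf[3] = 16 -> leaves = [85, 38, 57, 16, 78, 27, 5, 52]
  L0: [85, 38, 57, 16, 78, 27, 5, 52]
  L1: h(85,38)=(85*31+38)%997=679 h(57,16)=(57*31+16)%997=786 h(78,27)=(78*31+27)%997=451 h(5,52)=(5*31+52)%997=207 -> [679, 786, 451, 207]
  L2: h(679,786)=(679*31+786)%997=898 h(451,207)=(451*31+207)%997=230 -> [898, 230]
  L3: h(898,230)=(898*31+230)%997=152 -> [152]
  root = 152 != target 324
Candidate C: set leaf[7] = 34 -> leaves = [85, 38, 57, 94, 78, 27, 5, 34]
  L0: [85, 38, 57, 94, 78, 27, 5, 34]
  L1: h(85,38)=(85*31+38)%997=679 h(57,94)=(57*31+94)%997=864 h(78,27)=(78*31+27)%997=451 h(5,34)=(5*31+34)%997=189 -> [679, 864, 451, 189]
  L2: h(679,864)=(679*31+864)%997=976 h(451,189)=(451*31+189)%997=212 -> [976, 212]
  L3: h(976,212)=(976*31+212)%997=558 -> [558]
  root = 558 != target 324
Candidate D: set leaf[2] = 64 -> leaves = [85, 38, 64, 94, 78, 27, 5, 52]
  L0: [85, 38, 64, 94, 78, 27, 5, 52]
  L1: h(85,38)=(85*31+38)%997=679 h(64,94)=(64*31+94)%997=84 h(78,27)=(78*31+27)%997=451 h(5,52)=(5*31+52)%997=207 -> [679, 84, 451, 207]
  L2: h(679,84)=(679*31+84)%997=196 h(451,207)=(451*31+207)%997=230 -> [196, 230]
  L3: h(196,230)=(196*31+230)%997=324 -> [324]
  root = 324 == target 324  ** MATCH **
Candidate D produces the target root.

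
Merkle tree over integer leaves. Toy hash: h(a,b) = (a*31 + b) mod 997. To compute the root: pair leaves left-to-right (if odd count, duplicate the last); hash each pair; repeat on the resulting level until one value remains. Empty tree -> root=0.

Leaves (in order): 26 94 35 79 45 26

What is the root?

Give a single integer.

Answer: 303

Derivation:
L0: [26, 94, 35, 79, 45, 26]
L1: h(26,94)=(26*31+94)%997=900 h(35,79)=(35*31+79)%997=167 h(45,26)=(45*31+26)%997=424 -> [900, 167, 424]
L2: h(900,167)=(900*31+167)%997=151 h(424,424)=(424*31+424)%997=607 -> [151, 607]
L3: h(151,607)=(151*31+607)%997=303 -> [303]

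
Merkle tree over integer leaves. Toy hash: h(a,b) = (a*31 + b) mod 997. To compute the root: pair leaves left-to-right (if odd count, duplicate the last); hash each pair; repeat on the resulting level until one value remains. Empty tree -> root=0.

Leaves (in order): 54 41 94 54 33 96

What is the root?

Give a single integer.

L0: [54, 41, 94, 54, 33, 96]
L1: h(54,41)=(54*31+41)%997=718 h(94,54)=(94*31+54)%997=974 h(33,96)=(33*31+96)%997=122 -> [718, 974, 122]
L2: h(718,974)=(718*31+974)%997=301 h(122,122)=(122*31+122)%997=913 -> [301, 913]
L3: h(301,913)=(301*31+913)%997=274 -> [274]

Answer: 274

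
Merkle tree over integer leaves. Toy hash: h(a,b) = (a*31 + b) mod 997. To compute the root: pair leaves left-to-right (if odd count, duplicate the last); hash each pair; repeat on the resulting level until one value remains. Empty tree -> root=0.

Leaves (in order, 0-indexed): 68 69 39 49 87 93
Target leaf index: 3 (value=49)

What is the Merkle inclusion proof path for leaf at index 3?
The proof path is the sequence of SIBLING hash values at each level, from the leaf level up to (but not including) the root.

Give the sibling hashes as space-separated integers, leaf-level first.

Answer: 39 183 547

Derivation:
L0 (leaves): [68, 69, 39, 49, 87, 93], target index=3
L1: h(68,69)=(68*31+69)%997=183 [pair 0] h(39,49)=(39*31+49)%997=261 [pair 1] h(87,93)=(87*31+93)%997=796 [pair 2] -> [183, 261, 796]
  Sibling for proof at L0: 39
L2: h(183,261)=(183*31+261)%997=949 [pair 0] h(796,796)=(796*31+796)%997=547 [pair 1] -> [949, 547]
  Sibling for proof at L1: 183
L3: h(949,547)=(949*31+547)%997=56 [pair 0] -> [56]
  Sibling for proof at L2: 547
Root: 56
Proof path (sibling hashes from leaf to root): [39, 183, 547]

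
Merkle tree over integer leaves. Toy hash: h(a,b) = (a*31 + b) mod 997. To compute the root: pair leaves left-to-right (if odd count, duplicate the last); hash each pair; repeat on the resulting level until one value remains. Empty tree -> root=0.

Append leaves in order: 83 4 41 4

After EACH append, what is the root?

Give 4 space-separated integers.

Answer: 83 583 442 405

Derivation:
After append 83 (leaves=[83]):
  L0: [83]
  root=83
After append 4 (leaves=[83, 4]):
  L0: [83, 4]
  L1: h(83,4)=(83*31+4)%997=583 -> [583]
  root=583
After append 41 (leaves=[83, 4, 41]):
  L0: [83, 4, 41]
  L1: h(83,4)=(83*31+4)%997=583 h(41,41)=(41*31+41)%997=315 -> [583, 315]
  L2: h(583,315)=(583*31+315)%997=442 -> [442]
  root=442
After append 4 (leaves=[83, 4, 41, 4]):
  L0: [83, 4, 41, 4]
  L1: h(83,4)=(83*31+4)%997=583 h(41,4)=(41*31+4)%997=278 -> [583, 278]
  L2: h(583,278)=(583*31+278)%997=405 -> [405]
  root=405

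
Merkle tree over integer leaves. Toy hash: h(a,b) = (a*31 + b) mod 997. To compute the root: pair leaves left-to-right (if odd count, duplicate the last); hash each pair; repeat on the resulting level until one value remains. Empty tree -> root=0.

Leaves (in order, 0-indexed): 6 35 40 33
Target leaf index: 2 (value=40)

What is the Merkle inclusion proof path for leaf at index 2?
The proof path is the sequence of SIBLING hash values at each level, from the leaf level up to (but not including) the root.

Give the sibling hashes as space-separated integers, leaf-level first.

Answer: 33 221

Derivation:
L0 (leaves): [6, 35, 40, 33], target index=2
L1: h(6,35)=(6*31+35)%997=221 [pair 0] h(40,33)=(40*31+33)%997=276 [pair 1] -> [221, 276]
  Sibling for proof at L0: 33
L2: h(221,276)=(221*31+276)%997=148 [pair 0] -> [148]
  Sibling for proof at L1: 221
Root: 148
Proof path (sibling hashes from leaf to root): [33, 221]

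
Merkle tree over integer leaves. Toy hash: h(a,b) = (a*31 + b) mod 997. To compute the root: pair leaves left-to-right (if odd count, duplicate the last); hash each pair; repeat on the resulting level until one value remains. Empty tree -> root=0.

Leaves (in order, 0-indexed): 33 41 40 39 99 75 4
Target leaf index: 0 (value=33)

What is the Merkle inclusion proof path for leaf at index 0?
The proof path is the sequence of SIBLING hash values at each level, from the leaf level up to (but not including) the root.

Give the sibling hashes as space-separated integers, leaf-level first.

Answer: 41 282 883

Derivation:
L0 (leaves): [33, 41, 40, 39, 99, 75, 4], target index=0
L1: h(33,41)=(33*31+41)%997=67 [pair 0] h(40,39)=(40*31+39)%997=282 [pair 1] h(99,75)=(99*31+75)%997=153 [pair 2] h(4,4)=(4*31+4)%997=128 [pair 3] -> [67, 282, 153, 128]
  Sibling for proof at L0: 41
L2: h(67,282)=(67*31+282)%997=365 [pair 0] h(153,128)=(153*31+128)%997=883 [pair 1] -> [365, 883]
  Sibling for proof at L1: 282
L3: h(365,883)=(365*31+883)%997=234 [pair 0] -> [234]
  Sibling for proof at L2: 883
Root: 234
Proof path (sibling hashes from leaf to root): [41, 282, 883]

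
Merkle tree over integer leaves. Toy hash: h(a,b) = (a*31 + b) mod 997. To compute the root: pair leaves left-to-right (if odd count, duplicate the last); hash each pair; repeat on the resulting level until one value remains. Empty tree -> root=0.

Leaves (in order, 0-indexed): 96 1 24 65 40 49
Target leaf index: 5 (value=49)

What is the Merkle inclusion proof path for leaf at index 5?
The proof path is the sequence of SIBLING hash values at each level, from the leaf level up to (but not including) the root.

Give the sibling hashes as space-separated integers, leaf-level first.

Answer: 40 292 375

Derivation:
L0 (leaves): [96, 1, 24, 65, 40, 49], target index=5
L1: h(96,1)=(96*31+1)%997=983 [pair 0] h(24,65)=(24*31+65)%997=809 [pair 1] h(40,49)=(40*31+49)%997=292 [pair 2] -> [983, 809, 292]
  Sibling for proof at L0: 40
L2: h(983,809)=(983*31+809)%997=375 [pair 0] h(292,292)=(292*31+292)%997=371 [pair 1] -> [375, 371]
  Sibling for proof at L1: 292
L3: h(375,371)=(375*31+371)%997=32 [pair 0] -> [32]
  Sibling for proof at L2: 375
Root: 32
Proof path (sibling hashes from leaf to root): [40, 292, 375]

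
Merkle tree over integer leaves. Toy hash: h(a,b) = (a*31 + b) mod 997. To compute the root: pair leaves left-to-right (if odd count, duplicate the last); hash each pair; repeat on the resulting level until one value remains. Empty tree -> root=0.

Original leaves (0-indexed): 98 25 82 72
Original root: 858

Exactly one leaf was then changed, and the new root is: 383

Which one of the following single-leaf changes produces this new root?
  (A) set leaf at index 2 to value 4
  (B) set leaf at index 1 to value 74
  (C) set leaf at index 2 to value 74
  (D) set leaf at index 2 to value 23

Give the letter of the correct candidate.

Answer: B

Derivation:
Original leaves: [98, 25, 82, 72]
Target new root: 383
Try each candidate change and compute the resulting root:
Candidate A: set leaf[2] = 4 -> leaves = [98, 25, 4, 72]
  L0: [98, 25, 4, 72]
  L1: h(98,25)=(98*31+25)%997=72 h(4,72)=(4*31+72)%997=196 -> [72, 196]
  L2: h(72,196)=(72*31+196)%997=434 -> [434]
  root = 434 != target 383
Candidate B: set leaf[1] = 74 -> leaves = [98, 74, 82, 72]
  L0: [98, 74, 82, 72]
  L1: h(98,74)=(98*31+74)%997=121 h(82,72)=(82*31+72)%997=620 -> [121, 620]
  L2: h(121,620)=(121*31+620)%997=383 -> [383]
  root = 383 == target 383  ** MATCH **
Candidate C: set leaf[2] = 74 -> leaves = [98, 25, 74, 72]
  L0: [98, 25, 74, 72]
  L1: h(98,25)=(98*31+25)%997=72 h(74,72)=(74*31+72)%997=372 -> [72, 372]
  L2: h(72,372)=(72*31+372)%997=610 -> [610]
  root = 610 != target 383
Candidate D: set leaf[2] = 23 -> leaves = [98, 25, 23, 72]
  L0: [98, 25, 23, 72]
  L1: h(98,25)=(98*31+25)%997=72 h(23,72)=(23*31+72)%997=785 -> [72, 785]
  L2: h(72,785)=(72*31+785)%997=26 -> [26]
  root = 26 != target 383
Candidate B produces the target root.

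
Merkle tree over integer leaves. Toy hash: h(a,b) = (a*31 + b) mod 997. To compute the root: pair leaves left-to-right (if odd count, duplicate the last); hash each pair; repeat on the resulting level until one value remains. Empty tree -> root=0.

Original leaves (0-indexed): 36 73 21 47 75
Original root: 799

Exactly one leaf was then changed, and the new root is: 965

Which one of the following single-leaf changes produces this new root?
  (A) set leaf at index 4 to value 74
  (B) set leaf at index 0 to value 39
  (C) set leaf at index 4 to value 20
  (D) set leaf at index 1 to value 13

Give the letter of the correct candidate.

Original leaves: [36, 73, 21, 47, 75]
Target new root: 965
Try each candidate change and compute the resulting root:
Candidate A: set leaf[4] = 74 -> leaves = [36, 73, 21, 47, 74]
  L0: [36, 73, 21, 47, 74]
  L1: h(36,73)=(36*31+73)%997=192 h(21,47)=(21*31+47)%997=698 h(74,74)=(74*31+74)%997=374 -> [192, 698, 374]
  L2: h(192,698)=(192*31+698)%997=668 h(374,374)=(374*31+374)%997=4 -> [668, 4]
  L3: h(668,4)=(668*31+4)%997=772 -> [772]
  root = 772 != target 965
Candidate B: set leaf[0] = 39 -> leaves = [39, 73, 21, 47, 75]
  L0: [39, 73, 21, 47, 75]
  L1: h(39,73)=(39*31+73)%997=285 h(21,47)=(21*31+47)%997=698 h(75,75)=(75*31+75)%997=406 -> [285, 698, 406]
  L2: h(285,698)=(285*31+698)%997=560 h(406,406)=(406*31+406)%997=31 -> [560, 31]
  L3: h(560,31)=(560*31+31)%997=442 -> [442]
  root = 442 != target 965
Candidate C: set leaf[4] = 20 -> leaves = [36, 73, 21, 47, 20]
  L0: [36, 73, 21, 47, 20]
  L1: h(36,73)=(36*31+73)%997=192 h(21,47)=(21*31+47)%997=698 h(20,20)=(20*31+20)%997=640 -> [192, 698, 640]
  L2: h(192,698)=(192*31+698)%997=668 h(640,640)=(640*31+640)%997=540 -> [668, 540]
  L3: h(668,540)=(668*31+540)%997=311 -> [311]
  root = 311 != target 965
Candidate D: set leaf[1] = 13 -> leaves = [36, 13, 21, 47, 75]
  L0: [36, 13, 21, 47, 75]
  L1: h(36,13)=(36*31+13)%997=132 h(21,47)=(21*31+47)%997=698 h(75,75)=(75*31+75)%997=406 -> [132, 698, 406]
  L2: h(132,698)=(132*31+698)%997=802 h(406,406)=(406*31+406)%997=31 -> [802, 31]
  L3: h(802,31)=(802*31+31)%997=965 -> [965]
  root = 965 == target 965  ** MATCH **
Candidate D produces the target root.

Answer: D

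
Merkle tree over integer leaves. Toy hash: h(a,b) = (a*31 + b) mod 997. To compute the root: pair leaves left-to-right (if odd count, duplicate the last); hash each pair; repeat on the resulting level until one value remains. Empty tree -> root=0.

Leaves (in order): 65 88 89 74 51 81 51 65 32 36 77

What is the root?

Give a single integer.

Answer: 790

Derivation:
L0: [65, 88, 89, 74, 51, 81, 51, 65, 32, 36, 77]
L1: h(65,88)=(65*31+88)%997=109 h(89,74)=(89*31+74)%997=839 h(51,81)=(51*31+81)%997=665 h(51,65)=(51*31+65)%997=649 h(32,36)=(32*31+36)%997=31 h(77,77)=(77*31+77)%997=470 -> [109, 839, 665, 649, 31, 470]
L2: h(109,839)=(109*31+839)%997=230 h(665,649)=(665*31+649)%997=327 h(31,470)=(31*31+470)%997=434 -> [230, 327, 434]
L3: h(230,327)=(230*31+327)%997=478 h(434,434)=(434*31+434)%997=927 -> [478, 927]
L4: h(478,927)=(478*31+927)%997=790 -> [790]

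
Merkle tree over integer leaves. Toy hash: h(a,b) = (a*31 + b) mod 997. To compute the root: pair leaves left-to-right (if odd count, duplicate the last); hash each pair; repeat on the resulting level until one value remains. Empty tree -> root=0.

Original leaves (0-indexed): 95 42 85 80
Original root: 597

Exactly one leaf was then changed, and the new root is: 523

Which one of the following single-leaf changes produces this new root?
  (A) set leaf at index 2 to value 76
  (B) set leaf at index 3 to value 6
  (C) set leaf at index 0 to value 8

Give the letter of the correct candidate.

Answer: B

Derivation:
Original leaves: [95, 42, 85, 80]
Target new root: 523
Try each candidate change and compute the resulting root:
Candidate A: set leaf[2] = 76 -> leaves = [95, 42, 76, 80]
  L0: [95, 42, 76, 80]
  L1: h(95,42)=(95*31+42)%997=993 h(76,80)=(76*31+80)%997=442 -> [993, 442]
  L2: h(993,442)=(993*31+442)%997=318 -> [318]
  root = 318 != target 523
Candidate B: set leaf[3] = 6 -> leaves = [95, 42, 85, 6]
  L0: [95, 42, 85, 6]
  L1: h(95,42)=(95*31+42)%997=993 h(85,6)=(85*31+6)%997=647 -> [993, 647]
  L2: h(993,647)=(993*31+647)%997=523 -> [523]
  root = 523 == target 523  ** MATCH **
Candidate C: set leaf[0] = 8 -> leaves = [8, 42, 85, 80]
  L0: [8, 42, 85, 80]
  L1: h(8,42)=(8*31+42)%997=290 h(85,80)=(85*31+80)%997=721 -> [290, 721]
  L2: h(290,721)=(290*31+721)%997=738 -> [738]
  root = 738 != target 523
Candidate B produces the target root.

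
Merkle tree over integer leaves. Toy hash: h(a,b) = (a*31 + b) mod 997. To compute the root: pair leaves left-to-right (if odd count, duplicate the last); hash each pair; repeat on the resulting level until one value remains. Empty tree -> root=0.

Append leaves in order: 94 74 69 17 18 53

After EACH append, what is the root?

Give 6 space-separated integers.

Answer: 94 994 121 69 631 754

Derivation:
After append 94 (leaves=[94]):
  L0: [94]
  root=94
After append 74 (leaves=[94, 74]):
  L0: [94, 74]
  L1: h(94,74)=(94*31+74)%997=994 -> [994]
  root=994
After append 69 (leaves=[94, 74, 69]):
  L0: [94, 74, 69]
  L1: h(94,74)=(94*31+74)%997=994 h(69,69)=(69*31+69)%997=214 -> [994, 214]
  L2: h(994,214)=(994*31+214)%997=121 -> [121]
  root=121
After append 17 (leaves=[94, 74, 69, 17]):
  L0: [94, 74, 69, 17]
  L1: h(94,74)=(94*31+74)%997=994 h(69,17)=(69*31+17)%997=162 -> [994, 162]
  L2: h(994,162)=(994*31+162)%997=69 -> [69]
  root=69
After append 18 (leaves=[94, 74, 69, 17, 18]):
  L0: [94, 74, 69, 17, 18]
  L1: h(94,74)=(94*31+74)%997=994 h(69,17)=(69*31+17)%997=162 h(18,18)=(18*31+18)%997=576 -> [994, 162, 576]
  L2: h(994,162)=(994*31+162)%997=69 h(576,576)=(576*31+576)%997=486 -> [69, 486]
  L3: h(69,486)=(69*31+486)%997=631 -> [631]
  root=631
After append 53 (leaves=[94, 74, 69, 17, 18, 53]):
  L0: [94, 74, 69, 17, 18, 53]
  L1: h(94,74)=(94*31+74)%997=994 h(69,17)=(69*31+17)%997=162 h(18,53)=(18*31+53)%997=611 -> [994, 162, 611]
  L2: h(994,162)=(994*31+162)%997=69 h(611,611)=(611*31+611)%997=609 -> [69, 609]
  L3: h(69,609)=(69*31+609)%997=754 -> [754]
  root=754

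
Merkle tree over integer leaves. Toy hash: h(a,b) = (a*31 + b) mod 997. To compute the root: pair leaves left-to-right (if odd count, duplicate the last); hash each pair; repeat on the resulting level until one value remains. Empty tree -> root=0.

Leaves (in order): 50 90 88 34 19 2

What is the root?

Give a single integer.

L0: [50, 90, 88, 34, 19, 2]
L1: h(50,90)=(50*31+90)%997=643 h(88,34)=(88*31+34)%997=768 h(19,2)=(19*31+2)%997=591 -> [643, 768, 591]
L2: h(643,768)=(643*31+768)%997=761 h(591,591)=(591*31+591)%997=966 -> [761, 966]
L3: h(761,966)=(761*31+966)%997=629 -> [629]

Answer: 629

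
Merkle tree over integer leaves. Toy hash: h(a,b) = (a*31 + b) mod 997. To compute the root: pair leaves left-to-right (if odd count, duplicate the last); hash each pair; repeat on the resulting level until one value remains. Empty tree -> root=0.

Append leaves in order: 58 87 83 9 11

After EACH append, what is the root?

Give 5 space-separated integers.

Answer: 58 888 274 200 515

Derivation:
After append 58 (leaves=[58]):
  L0: [58]
  root=58
After append 87 (leaves=[58, 87]):
  L0: [58, 87]
  L1: h(58,87)=(58*31+87)%997=888 -> [888]
  root=888
After append 83 (leaves=[58, 87, 83]):
  L0: [58, 87, 83]
  L1: h(58,87)=(58*31+87)%997=888 h(83,83)=(83*31+83)%997=662 -> [888, 662]
  L2: h(888,662)=(888*31+662)%997=274 -> [274]
  root=274
After append 9 (leaves=[58, 87, 83, 9]):
  L0: [58, 87, 83, 9]
  L1: h(58,87)=(58*31+87)%997=888 h(83,9)=(83*31+9)%997=588 -> [888, 588]
  L2: h(888,588)=(888*31+588)%997=200 -> [200]
  root=200
After append 11 (leaves=[58, 87, 83, 9, 11]):
  L0: [58, 87, 83, 9, 11]
  L1: h(58,87)=(58*31+87)%997=888 h(83,9)=(83*31+9)%997=588 h(11,11)=(11*31+11)%997=352 -> [888, 588, 352]
  L2: h(888,588)=(888*31+588)%997=200 h(352,352)=(352*31+352)%997=297 -> [200, 297]
  L3: h(200,297)=(200*31+297)%997=515 -> [515]
  root=515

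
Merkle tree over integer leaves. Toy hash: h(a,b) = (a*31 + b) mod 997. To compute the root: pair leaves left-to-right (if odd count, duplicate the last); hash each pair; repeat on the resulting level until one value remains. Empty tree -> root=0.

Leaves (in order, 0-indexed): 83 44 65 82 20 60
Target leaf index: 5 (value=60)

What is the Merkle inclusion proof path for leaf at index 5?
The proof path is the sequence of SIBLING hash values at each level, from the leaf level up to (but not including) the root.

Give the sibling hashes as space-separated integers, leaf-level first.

Answer: 20 680 473

Derivation:
L0 (leaves): [83, 44, 65, 82, 20, 60], target index=5
L1: h(83,44)=(83*31+44)%997=623 [pair 0] h(65,82)=(65*31+82)%997=103 [pair 1] h(20,60)=(20*31+60)%997=680 [pair 2] -> [623, 103, 680]
  Sibling for proof at L0: 20
L2: h(623,103)=(623*31+103)%997=473 [pair 0] h(680,680)=(680*31+680)%997=823 [pair 1] -> [473, 823]
  Sibling for proof at L1: 680
L3: h(473,823)=(473*31+823)%997=531 [pair 0] -> [531]
  Sibling for proof at L2: 473
Root: 531
Proof path (sibling hashes from leaf to root): [20, 680, 473]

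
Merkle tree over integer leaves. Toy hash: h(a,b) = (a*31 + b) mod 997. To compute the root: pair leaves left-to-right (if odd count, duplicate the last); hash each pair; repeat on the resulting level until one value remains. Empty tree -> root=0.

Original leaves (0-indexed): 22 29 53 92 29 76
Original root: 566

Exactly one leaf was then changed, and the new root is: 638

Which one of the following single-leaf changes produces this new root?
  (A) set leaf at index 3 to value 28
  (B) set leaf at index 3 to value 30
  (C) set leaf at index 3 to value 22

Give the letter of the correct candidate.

Answer: B

Derivation:
Original leaves: [22, 29, 53, 92, 29, 76]
Target new root: 638
Try each candidate change and compute the resulting root:
Candidate A: set leaf[3] = 28 -> leaves = [22, 29, 53, 28, 29, 76]
  L0: [22, 29, 53, 28, 29, 76]
  L1: h(22,29)=(22*31+29)%997=711 h(53,28)=(53*31+28)%997=674 h(29,76)=(29*31+76)%997=975 -> [711, 674, 975]
  L2: h(711,674)=(711*31+674)%997=781 h(975,975)=(975*31+975)%997=293 -> [781, 293]
  L3: h(781,293)=(781*31+293)%997=576 -> [576]
  root = 576 != target 638
Candidate B: set leaf[3] = 30 -> leaves = [22, 29, 53, 30, 29, 76]
  L0: [22, 29, 53, 30, 29, 76]
  L1: h(22,29)=(22*31+29)%997=711 h(53,30)=(53*31+30)%997=676 h(29,76)=(29*31+76)%997=975 -> [711, 676, 975]
  L2: h(711,676)=(711*31+676)%997=783 h(975,975)=(975*31+975)%997=293 -> [783, 293]
  L3: h(783,293)=(783*31+293)%997=638 -> [638]
  root = 638 == target 638  ** MATCH **
Candidate C: set leaf[3] = 22 -> leaves = [22, 29, 53, 22, 29, 76]
  L0: [22, 29, 53, 22, 29, 76]
  L1: h(22,29)=(22*31+29)%997=711 h(53,22)=(53*31+22)%997=668 h(29,76)=(29*31+76)%997=975 -> [711, 668, 975]
  L2: h(711,668)=(711*31+668)%997=775 h(975,975)=(975*31+975)%997=293 -> [775, 293]
  L3: h(775,293)=(775*31+293)%997=390 -> [390]
  root = 390 != target 638
Candidate B produces the target root.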